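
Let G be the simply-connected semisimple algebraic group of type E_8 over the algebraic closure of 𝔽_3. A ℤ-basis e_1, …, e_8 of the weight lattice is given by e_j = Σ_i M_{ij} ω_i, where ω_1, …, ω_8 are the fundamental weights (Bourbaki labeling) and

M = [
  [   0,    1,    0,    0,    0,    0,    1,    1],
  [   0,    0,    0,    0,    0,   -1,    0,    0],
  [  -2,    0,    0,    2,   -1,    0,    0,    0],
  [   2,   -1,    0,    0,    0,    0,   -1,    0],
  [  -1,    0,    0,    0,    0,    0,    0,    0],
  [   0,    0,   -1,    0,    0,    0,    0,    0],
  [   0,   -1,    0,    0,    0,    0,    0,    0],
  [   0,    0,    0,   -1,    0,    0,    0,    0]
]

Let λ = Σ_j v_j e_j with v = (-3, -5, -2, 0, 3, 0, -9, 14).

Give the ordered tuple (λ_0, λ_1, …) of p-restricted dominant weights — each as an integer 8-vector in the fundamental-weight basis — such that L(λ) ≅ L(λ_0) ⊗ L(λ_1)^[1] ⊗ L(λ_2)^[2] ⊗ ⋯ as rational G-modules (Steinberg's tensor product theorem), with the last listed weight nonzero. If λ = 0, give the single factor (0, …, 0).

In the fundamental-weight basis, λ has coordinates c = M·v (v = (-3, -5, -2, 0, 3, 0, -9, 14)):
  c_1 = 0*-3 + 1*-5 + 0*-2 + 0*0 + 0*3 + 0*0 + 1*-9 + 1*14 = 0
  c_2 = 0*-3 + 0*-5 + 0*-2 + 0*0 + 0*3 + -1*0 + 0*-9 + 0*14 = 0
  c_3 = -2*-3 + 0*-5 + 0*-2 + 2*0 + -1*3 + 0*0 + 0*-9 + 0*14 = 3
  c_4 = 2*-3 + -1*-5 + 0*-2 + 0*0 + 0*3 + 0*0 + -1*-9 + 0*14 = 8
  c_5 = -1*-3 + 0*-5 + 0*-2 + 0*0 + 0*3 + 0*0 + 0*-9 + 0*14 = 3
  c_6 = 0*-3 + 0*-5 + -1*-2 + 0*0 + 0*3 + 0*0 + 0*-9 + 0*14 = 2
  c_7 = 0*-3 + -1*-5 + 0*-2 + 0*0 + 0*3 + 0*0 + 0*-9 + 0*14 = 5
  c_8 = 0*-3 + 0*-5 + 0*-2 + -1*0 + 0*3 + 0*0 + 0*-9 + 0*14 = 0
Expand coordinatewise in base 3:
  c_1 = 0
  c_2 = 0
  c_3 = 3 = 0·3^0 + 1·3^1
  c_4 = 8 = 2·3^0 + 2·3^1
  c_5 = 3 = 0·3^0 + 1·3^1
  c_6 = 2 = 2·3^0
  c_7 = 5 = 2·3^0 + 1·3^1
  c_8 = 0
λ_0 = (0, 0, 0, 2, 0, 2, 2, 0)
λ_1 = (0, 0, 1, 2, 1, 0, 1, 0)

((0, 0, 0, 2, 0, 2, 2, 0), (0, 0, 1, 2, 1, 0, 1, 0))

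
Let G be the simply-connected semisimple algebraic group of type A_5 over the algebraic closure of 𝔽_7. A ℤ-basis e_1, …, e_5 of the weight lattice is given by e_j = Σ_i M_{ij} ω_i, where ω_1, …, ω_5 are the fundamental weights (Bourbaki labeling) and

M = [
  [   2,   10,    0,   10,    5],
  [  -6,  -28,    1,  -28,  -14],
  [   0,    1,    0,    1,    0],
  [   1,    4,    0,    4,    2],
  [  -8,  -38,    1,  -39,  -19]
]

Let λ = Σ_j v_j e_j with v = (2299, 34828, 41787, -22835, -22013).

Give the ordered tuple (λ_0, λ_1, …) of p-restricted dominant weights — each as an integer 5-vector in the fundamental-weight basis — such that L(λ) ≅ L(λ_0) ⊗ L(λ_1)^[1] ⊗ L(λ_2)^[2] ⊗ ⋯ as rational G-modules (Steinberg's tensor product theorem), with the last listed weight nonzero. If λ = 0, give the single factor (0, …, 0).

((1, 0, 2, 1, 0), (1, 4, 5, 3, 3), (1, 0, 6, 1, 3), (0, 1, 6, 4, 4), (6, 0, 4, 2, 3))

Change of basis e → ω: c = M·v where v = (2299, 34828, 41787, -22835, -22013):
  c_1 = 2*2299 + 10*34828 + 0*41787 + 10*-22835 + 5*-22013 = 14463
  c_2 = -6*2299 + -28*34828 + 1*41787 + -28*-22835 + -14*-22013 = 371
  c_3 = 0*2299 + 1*34828 + 0*41787 + 1*-22835 + 0*-22013 = 11993
  c_4 = 1*2299 + 4*34828 + 0*41787 + 4*-22835 + 2*-22013 = 6245
  c_5 = -8*2299 + -38*34828 + 1*41787 + -39*-22835 + -19*-22013 = 8743
Base-7 expansion of each c_i:
  c_1 = 14463 = 1·7^0 + 1·7^1 + 1·7^2 + 0·7^3 + 6·7^4
  c_2 = 371 = 0·7^0 + 4·7^1 + 0·7^2 + 1·7^3
  c_3 = 11993 = 2·7^0 + 5·7^1 + 6·7^2 + 6·7^3 + 4·7^4
  c_4 = 6245 = 1·7^0 + 3·7^1 + 1·7^2 + 4·7^3 + 2·7^4
  c_5 = 8743 = 0·7^0 + 3·7^1 + 3·7^2 + 4·7^3 + 3·7^4
Factor λ_0 = (1, 0, 2, 1, 0)
Factor λ_1 = (1, 4, 5, 3, 3)
Factor λ_2 = (1, 0, 6, 1, 3)
Factor λ_3 = (0, 1, 6, 4, 4)
Factor λ_4 = (6, 0, 4, 2, 3)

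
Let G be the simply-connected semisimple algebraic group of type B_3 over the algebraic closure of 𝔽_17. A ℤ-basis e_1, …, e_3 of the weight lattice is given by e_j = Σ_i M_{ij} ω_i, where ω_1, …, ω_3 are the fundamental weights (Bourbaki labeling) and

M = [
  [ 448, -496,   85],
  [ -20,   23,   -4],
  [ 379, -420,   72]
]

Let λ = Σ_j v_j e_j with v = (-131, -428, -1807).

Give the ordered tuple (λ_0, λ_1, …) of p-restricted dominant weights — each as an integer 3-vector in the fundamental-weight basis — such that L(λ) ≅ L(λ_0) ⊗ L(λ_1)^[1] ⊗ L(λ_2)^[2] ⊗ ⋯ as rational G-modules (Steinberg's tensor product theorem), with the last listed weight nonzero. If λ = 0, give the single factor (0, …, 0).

((5, 4, 7),)

ω-coordinates c = M·v, v = (-131, -428, -1807):
  c_1 = (448)·(-131) + (-496)·(-428) + (85)·(-1807) = 5
  c_2 = (-20)·(-131) + (23)·(-428) + (-4)·(-1807) = 4
  c_3 = (379)·(-131) + (-420)·(-428) + (72)·(-1807) = 7
p = 17; digits c_i = Σ_j d_{ij}·17^j, 0 ≤ d_{ij} < 17:
  c_1 = 5 = 5·17^0
  c_2 = 4 = 4·17^0
  c_3 = 7 = 7·17^0
Factor λ_0 = (5, 4, 7)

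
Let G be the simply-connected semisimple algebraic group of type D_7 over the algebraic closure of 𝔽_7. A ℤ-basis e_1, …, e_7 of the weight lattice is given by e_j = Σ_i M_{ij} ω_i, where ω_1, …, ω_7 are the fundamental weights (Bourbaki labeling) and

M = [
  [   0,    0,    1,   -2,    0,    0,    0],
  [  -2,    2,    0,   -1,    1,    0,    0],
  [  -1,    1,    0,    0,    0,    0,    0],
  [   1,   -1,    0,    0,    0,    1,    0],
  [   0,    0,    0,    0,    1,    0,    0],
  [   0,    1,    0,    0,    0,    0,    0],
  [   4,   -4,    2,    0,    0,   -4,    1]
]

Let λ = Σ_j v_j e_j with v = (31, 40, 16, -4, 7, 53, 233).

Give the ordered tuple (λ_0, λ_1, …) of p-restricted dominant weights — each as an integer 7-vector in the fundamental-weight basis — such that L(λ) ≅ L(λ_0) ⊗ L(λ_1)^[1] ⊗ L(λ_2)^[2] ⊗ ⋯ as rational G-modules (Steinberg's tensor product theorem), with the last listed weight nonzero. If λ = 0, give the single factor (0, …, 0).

((3, 1, 2, 2, 0, 5, 3), (3, 4, 1, 6, 1, 5, 2))

In the fundamental-weight basis, λ has coordinates c = M·v (v = (31, 40, 16, -4, 7, 53, 233)):
  c_1 = (0)·(31) + (0)·(40) + (1)·(16) + (-2)·(-4) + (0)·(7) + (0)·(53) + (0)·(233) = 24
  c_2 = (-2)·(31) + (2)·(40) + (0)·(16) + (-1)·(-4) + (1)·(7) + (0)·(53) + (0)·(233) = 29
  c_3 = (-1)·(31) + (1)·(40) + (0)·(16) + (0)·(-4) + (0)·(7) + (0)·(53) + (0)·(233) = 9
  c_4 = (1)·(31) + (-1)·(40) + (0)·(16) + (0)·(-4) + (0)·(7) + (1)·(53) + (0)·(233) = 44
  c_5 = (0)·(31) + (0)·(40) + (0)·(16) + (0)·(-4) + (1)·(7) + (0)·(53) + (0)·(233) = 7
  c_6 = (0)·(31) + (1)·(40) + (0)·(16) + (0)·(-4) + (0)·(7) + (0)·(53) + (0)·(233) = 40
  c_7 = (4)·(31) + (-4)·(40) + (2)·(16) + (0)·(-4) + (0)·(7) + (-4)·(53) + (1)·(233) = 17
Writing each c_i in base p = 7:
  c_1 = 24 = 3·7^0 + 3·7^1
  c_2 = 29 = 1·7^0 + 4·7^1
  c_3 = 9 = 2·7^0 + 1·7^1
  c_4 = 44 = 2·7^0 + 6·7^1
  c_5 = 7 = 0·7^0 + 1·7^1
  c_6 = 40 = 5·7^0 + 5·7^1
  c_7 = 17 = 3·7^0 + 2·7^1
Factor λ_0 = (3, 1, 2, 2, 0, 5, 3)
Factor λ_1 = (3, 4, 1, 6, 1, 5, 2)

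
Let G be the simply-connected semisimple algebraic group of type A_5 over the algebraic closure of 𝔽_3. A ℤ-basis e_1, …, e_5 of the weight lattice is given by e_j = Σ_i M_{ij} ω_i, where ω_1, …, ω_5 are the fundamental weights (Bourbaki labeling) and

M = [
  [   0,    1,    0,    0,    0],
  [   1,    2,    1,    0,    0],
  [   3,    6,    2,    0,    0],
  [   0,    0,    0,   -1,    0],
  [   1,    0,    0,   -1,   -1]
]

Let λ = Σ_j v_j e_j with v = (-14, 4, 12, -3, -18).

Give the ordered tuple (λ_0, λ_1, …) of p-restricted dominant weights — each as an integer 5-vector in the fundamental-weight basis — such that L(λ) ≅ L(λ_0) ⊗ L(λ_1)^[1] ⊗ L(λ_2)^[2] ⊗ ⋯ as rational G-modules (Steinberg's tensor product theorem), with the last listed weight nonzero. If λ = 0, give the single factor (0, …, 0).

ω-coordinates c = M·v, v = (-14, 4, 12, -3, -18):
  c_1 = (0)·(-14) + (1)·(4) + (0)·(12) + (0)·(-3) + (0)·(-18) = 4
  c_2 = (1)·(-14) + (2)·(4) + (1)·(12) + (0)·(-3) + (0)·(-18) = 6
  c_3 = (3)·(-14) + (6)·(4) + (2)·(12) + (0)·(-3) + (0)·(-18) = 6
  c_4 = (0)·(-14) + (0)·(4) + (0)·(12) + (-1)·(-3) + (0)·(-18) = 3
  c_5 = (1)·(-14) + (0)·(4) + (0)·(12) + (-1)·(-3) + (-1)·(-18) = 7
p = 3; digits c_i = Σ_j d_{ij}·3^j, 0 ≤ d_{ij} < 3:
  c_1 = 4 = 1·3^0 + 1·3^1
  c_2 = 6 = 0·3^0 + 2·3^1
  c_3 = 6 = 0·3^0 + 2·3^1
  c_4 = 3 = 0·3^0 + 1·3^1
  c_5 = 7 = 1·3^0 + 2·3^1
λ_0 = (1, 0, 0, 0, 1)
λ_1 = (1, 2, 2, 1, 2)

((1, 0, 0, 0, 1), (1, 2, 2, 1, 2))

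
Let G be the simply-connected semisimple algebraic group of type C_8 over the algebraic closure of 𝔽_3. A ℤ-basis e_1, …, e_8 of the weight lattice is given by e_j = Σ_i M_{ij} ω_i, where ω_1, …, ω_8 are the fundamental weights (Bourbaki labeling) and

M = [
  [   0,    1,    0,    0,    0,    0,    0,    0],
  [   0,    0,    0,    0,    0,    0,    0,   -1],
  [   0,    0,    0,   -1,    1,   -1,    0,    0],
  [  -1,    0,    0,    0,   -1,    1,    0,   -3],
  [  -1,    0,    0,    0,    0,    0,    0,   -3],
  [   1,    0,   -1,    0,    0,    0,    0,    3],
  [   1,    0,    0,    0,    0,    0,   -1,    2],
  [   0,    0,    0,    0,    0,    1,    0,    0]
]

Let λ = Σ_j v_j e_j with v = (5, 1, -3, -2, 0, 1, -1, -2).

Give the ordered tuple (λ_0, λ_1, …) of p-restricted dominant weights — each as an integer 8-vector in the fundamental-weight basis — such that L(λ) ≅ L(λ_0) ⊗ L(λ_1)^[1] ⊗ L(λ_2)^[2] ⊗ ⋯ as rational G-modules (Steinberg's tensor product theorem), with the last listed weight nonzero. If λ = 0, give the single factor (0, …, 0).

((1, 2, 1, 2, 1, 2, 2, 1),)

Converting to the ω-basis (c_i = row i of M dotted with v = (5, 1, -3, -2, 0, 1, -1, -2)):
  c_1 = 0·5 + 1·1 + (0)·(-3) + (0)·(-2) + 0·0 + 0·1 + (0)·(-1) + (0)·(-2) = 1
  c_2 = 0·5 + 0·1 + (0)·(-3) + (0)·(-2) + 0·0 + 0·1 + (0)·(-1) + (-1)·(-2) = 2
  c_3 = 0·5 + 0·1 + (0)·(-3) + (-1)·(-2) + 1·0 + (-1)·(1) + (0)·(-1) + (0)·(-2) = 1
  c_4 = (-1)·(5) + 0·1 + (0)·(-3) + (0)·(-2) + (-1)·(0) + 1·1 + (0)·(-1) + (-3)·(-2) = 2
  c_5 = (-1)·(5) + 0·1 + (0)·(-3) + (0)·(-2) + 0·0 + 0·1 + (0)·(-1) + (-3)·(-2) = 1
  c_6 = 1·5 + 0·1 + (-1)·(-3) + (0)·(-2) + 0·0 + 0·1 + (0)·(-1) + (3)·(-2) = 2
  c_7 = 1·5 + 0·1 + (0)·(-3) + (0)·(-2) + 0·0 + 0·1 + (-1)·(-1) + (2)·(-2) = 2
  c_8 = 0·5 + 0·1 + (0)·(-3) + (0)·(-2) + 0·0 + 1·1 + (0)·(-1) + (0)·(-2) = 1
Writing each c_i in base p = 3:
  c_1 = 1 = 1·3^0
  c_2 = 2 = 2·3^0
  c_3 = 1 = 1·3^0
  c_4 = 2 = 2·3^0
  c_5 = 1 = 1·3^0
  c_6 = 2 = 2·3^0
  c_7 = 2 = 2·3^0
  c_8 = 1 = 1·3^0
λ_0 = (1, 2, 1, 2, 1, 2, 2, 1)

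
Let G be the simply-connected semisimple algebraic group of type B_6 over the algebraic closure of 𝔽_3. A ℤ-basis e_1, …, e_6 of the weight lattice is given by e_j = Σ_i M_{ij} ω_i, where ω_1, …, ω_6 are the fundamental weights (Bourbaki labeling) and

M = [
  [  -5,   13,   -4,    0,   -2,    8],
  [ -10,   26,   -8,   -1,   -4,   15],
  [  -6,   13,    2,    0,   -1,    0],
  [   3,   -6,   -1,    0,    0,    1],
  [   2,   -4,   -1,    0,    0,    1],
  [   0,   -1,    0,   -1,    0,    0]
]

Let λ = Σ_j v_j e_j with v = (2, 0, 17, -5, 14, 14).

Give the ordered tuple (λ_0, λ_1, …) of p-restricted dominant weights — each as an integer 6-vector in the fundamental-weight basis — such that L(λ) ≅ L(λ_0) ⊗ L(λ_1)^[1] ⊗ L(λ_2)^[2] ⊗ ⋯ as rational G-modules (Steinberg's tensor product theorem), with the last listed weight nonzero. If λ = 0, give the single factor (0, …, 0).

ω-coordinates c = M·v, v = (2, 0, 17, -5, 14, 14):
  c_1 = (-5)·(2) + (13)·(0) + (-4)·(17) + (0)·(-5) + (-2)·(14) + (8)·(14) = 6
  c_2 = (-10)·(2) + (26)·(0) + (-8)·(17) + (-1)·(-5) + (-4)·(14) + (15)·(14) = 3
  c_3 = (-6)·(2) + (13)·(0) + (2)·(17) + (0)·(-5) + (-1)·(14) + (0)·(14) = 8
  c_4 = (3)·(2) + (-6)·(0) + (-1)·(17) + (0)·(-5) + (0)·(14) + (1)·(14) = 3
  c_5 = (2)·(2) + (-4)·(0) + (-1)·(17) + (0)·(-5) + (0)·(14) + (1)·(14) = 1
  c_6 = (0)·(2) + (-1)·(0) + (0)·(17) + (-1)·(-5) + (0)·(14) + (0)·(14) = 5
Expand coordinatewise in base 3:
  c_1 = 6 = 0·3^0 + 2·3^1
  c_2 = 3 = 0·3^0 + 1·3^1
  c_3 = 8 = 2·3^0 + 2·3^1
  c_4 = 3 = 0·3^0 + 1·3^1
  c_5 = 1 = 1·3^0
  c_6 = 5 = 2·3^0 + 1·3^1
p-restricted factor λ_0 = (0, 0, 2, 0, 1, 2)
p-restricted factor λ_1 = (2, 1, 2, 1, 0, 1)

((0, 0, 2, 0, 1, 2), (2, 1, 2, 1, 0, 1))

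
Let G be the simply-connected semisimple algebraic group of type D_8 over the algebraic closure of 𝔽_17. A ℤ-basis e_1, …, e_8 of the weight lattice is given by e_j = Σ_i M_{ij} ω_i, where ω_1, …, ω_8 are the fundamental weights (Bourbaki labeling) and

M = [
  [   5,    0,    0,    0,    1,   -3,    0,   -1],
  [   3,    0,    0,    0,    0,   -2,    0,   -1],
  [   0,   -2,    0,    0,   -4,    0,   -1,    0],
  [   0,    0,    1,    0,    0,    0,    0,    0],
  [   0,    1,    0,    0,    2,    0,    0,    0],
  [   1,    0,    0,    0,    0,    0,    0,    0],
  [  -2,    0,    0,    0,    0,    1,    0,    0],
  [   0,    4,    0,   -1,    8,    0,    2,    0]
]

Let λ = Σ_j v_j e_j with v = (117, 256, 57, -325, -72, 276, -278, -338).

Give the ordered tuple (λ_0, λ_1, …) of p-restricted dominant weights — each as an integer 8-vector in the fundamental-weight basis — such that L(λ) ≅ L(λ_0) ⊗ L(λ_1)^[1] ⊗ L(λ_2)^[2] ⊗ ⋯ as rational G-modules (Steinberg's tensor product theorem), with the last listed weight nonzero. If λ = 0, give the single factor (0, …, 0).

((6, 1, 3, 6, 10, 15, 8, 13), (1, 8, 3, 3, 6, 6, 2, 12))

Change of basis e → ω: c = M·v where v = (117, 256, 57, -325, -72, 276, -278, -338):
  c_1 = 5*117 + 0*256 + 0*57 + 0*-325 + 1*-72 + -3*276 + 0*-278 + -1*-338 = 23
  c_2 = 3*117 + 0*256 + 0*57 + 0*-325 + 0*-72 + -2*276 + 0*-278 + -1*-338 = 137
  c_3 = 0*117 + -2*256 + 0*57 + 0*-325 + -4*-72 + 0*276 + -1*-278 + 0*-338 = 54
  c_4 = 0*117 + 0*256 + 1*57 + 0*-325 + 0*-72 + 0*276 + 0*-278 + 0*-338 = 57
  c_5 = 0*117 + 1*256 + 0*57 + 0*-325 + 2*-72 + 0*276 + 0*-278 + 0*-338 = 112
  c_6 = 1*117 + 0*256 + 0*57 + 0*-325 + 0*-72 + 0*276 + 0*-278 + 0*-338 = 117
  c_7 = -2*117 + 0*256 + 0*57 + 0*-325 + 0*-72 + 1*276 + 0*-278 + 0*-338 = 42
  c_8 = 0*117 + 4*256 + 0*57 + -1*-325 + 8*-72 + 0*276 + 2*-278 + 0*-338 = 217
p = 17; digits c_i = Σ_j d_{ij}·17^j, 0 ≤ d_{ij} < 17:
  c_1 = 23 = 6·17^0 + 1·17^1
  c_2 = 137 = 1·17^0 + 8·17^1
  c_3 = 54 = 3·17^0 + 3·17^1
  c_4 = 57 = 6·17^0 + 3·17^1
  c_5 = 112 = 10·17^0 + 6·17^1
  c_6 = 117 = 15·17^0 + 6·17^1
  c_7 = 42 = 8·17^0 + 2·17^1
  c_8 = 217 = 13·17^0 + 12·17^1
λ_0 = (6, 1, 3, 6, 10, 15, 8, 13)
λ_1 = (1, 8, 3, 3, 6, 6, 2, 12)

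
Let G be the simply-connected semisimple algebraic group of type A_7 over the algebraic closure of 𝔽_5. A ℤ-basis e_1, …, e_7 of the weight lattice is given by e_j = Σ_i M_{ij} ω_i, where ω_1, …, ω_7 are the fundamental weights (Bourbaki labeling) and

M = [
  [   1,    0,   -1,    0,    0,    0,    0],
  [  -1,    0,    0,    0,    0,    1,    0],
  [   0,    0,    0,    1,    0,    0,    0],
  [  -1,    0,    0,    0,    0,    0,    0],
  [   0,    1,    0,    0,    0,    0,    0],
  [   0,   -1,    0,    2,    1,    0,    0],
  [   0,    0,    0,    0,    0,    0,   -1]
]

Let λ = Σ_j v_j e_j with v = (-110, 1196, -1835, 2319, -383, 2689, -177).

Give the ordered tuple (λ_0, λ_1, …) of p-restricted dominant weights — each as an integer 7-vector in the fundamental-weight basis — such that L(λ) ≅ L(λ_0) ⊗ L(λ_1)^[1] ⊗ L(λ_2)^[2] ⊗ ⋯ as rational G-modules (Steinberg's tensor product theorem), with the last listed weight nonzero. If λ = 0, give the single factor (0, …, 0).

((0, 4, 4, 0, 1, 4, 2), (0, 4, 3, 2, 4, 1, 0), (4, 1, 2, 4, 2, 2, 2), (3, 2, 3, 0, 4, 4, 1), (2, 4, 3, 0, 1, 4, 0))

ω-coordinates c = M·v, v = (-110, 1196, -1835, 2319, -383, 2689, -177):
  c_1 = (1)·(-110) + (0)·(1196) + (-1)·(-1835) + (0)·(2319) + (0)·(-383) + (0)·(2689) + (0)·(-177) = 1725
  c_2 = (-1)·(-110) + (0)·(1196) + (0)·(-1835) + (0)·(2319) + (0)·(-383) + (1)·(2689) + (0)·(-177) = 2799
  c_3 = (0)·(-110) + (0)·(1196) + (0)·(-1835) + (1)·(2319) + (0)·(-383) + (0)·(2689) + (0)·(-177) = 2319
  c_4 = (-1)·(-110) + (0)·(1196) + (0)·(-1835) + (0)·(2319) + (0)·(-383) + (0)·(2689) + (0)·(-177) = 110
  c_5 = (0)·(-110) + (1)·(1196) + (0)·(-1835) + (0)·(2319) + (0)·(-383) + (0)·(2689) + (0)·(-177) = 1196
  c_6 = (0)·(-110) + (-1)·(1196) + (0)·(-1835) + (2)·(2319) + (1)·(-383) + (0)·(2689) + (0)·(-177) = 3059
  c_7 = (0)·(-110) + (0)·(1196) + (0)·(-1835) + (0)·(2319) + (0)·(-383) + (0)·(2689) + (-1)·(-177) = 177
p = 5; digits c_i = Σ_j d_{ij}·5^j, 0 ≤ d_{ij} < 5:
  c_1 = 1725 = 0·5^0 + 0·5^1 + 4·5^2 + 3·5^3 + 2·5^4
  c_2 = 2799 = 4·5^0 + 4·5^1 + 1·5^2 + 2·5^3 + 4·5^4
  c_3 = 2319 = 4·5^0 + 3·5^1 + 2·5^2 + 3·5^3 + 3·5^4
  c_4 = 110 = 0·5^0 + 2·5^1 + 4·5^2
  c_5 = 1196 = 1·5^0 + 4·5^1 + 2·5^2 + 4·5^3 + 1·5^4
  c_6 = 3059 = 4·5^0 + 1·5^1 + 2·5^2 + 4·5^3 + 4·5^4
  c_7 = 177 = 2·5^0 + 0·5^1 + 2·5^2 + 1·5^3
p-restricted factor λ_0 = (0, 4, 4, 0, 1, 4, 2)
p-restricted factor λ_1 = (0, 4, 3, 2, 4, 1, 0)
p-restricted factor λ_2 = (4, 1, 2, 4, 2, 2, 2)
p-restricted factor λ_3 = (3, 2, 3, 0, 4, 4, 1)
p-restricted factor λ_4 = (2, 4, 3, 0, 1, 4, 0)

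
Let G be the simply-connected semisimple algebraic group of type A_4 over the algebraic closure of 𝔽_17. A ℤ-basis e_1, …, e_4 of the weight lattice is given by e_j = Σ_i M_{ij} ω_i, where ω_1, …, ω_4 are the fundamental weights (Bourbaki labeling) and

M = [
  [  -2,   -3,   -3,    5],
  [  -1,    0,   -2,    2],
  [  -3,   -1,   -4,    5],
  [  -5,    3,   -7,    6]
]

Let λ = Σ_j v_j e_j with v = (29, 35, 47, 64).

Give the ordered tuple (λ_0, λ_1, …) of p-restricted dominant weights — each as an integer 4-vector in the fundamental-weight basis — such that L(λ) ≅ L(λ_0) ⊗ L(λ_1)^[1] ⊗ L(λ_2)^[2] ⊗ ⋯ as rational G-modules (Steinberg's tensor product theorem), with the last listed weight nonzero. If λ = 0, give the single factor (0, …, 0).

Change of basis e → ω: c = M·v where v = (29, 35, 47, 64):
  c_1 = (-2)·(29) + (-3)·(35) + (-3)·(47) + (5)·(64) = 16
  c_2 = (-1)·(29) + (0)·(35) + (-2)·(47) + (2)·(64) = 5
  c_3 = (-3)·(29) + (-1)·(35) + (-4)·(47) + (5)·(64) = 10
  c_4 = (-5)·(29) + (3)·(35) + (-7)·(47) + (6)·(64) = 15
Writing each c_i in base p = 17:
  c_1 = 16 = 16·17^0
  c_2 = 5 = 5·17^0
  c_3 = 10 = 10·17^0
  c_4 = 15 = 15·17^0
p-restricted factor λ_0 = (16, 5, 10, 15)

((16, 5, 10, 15),)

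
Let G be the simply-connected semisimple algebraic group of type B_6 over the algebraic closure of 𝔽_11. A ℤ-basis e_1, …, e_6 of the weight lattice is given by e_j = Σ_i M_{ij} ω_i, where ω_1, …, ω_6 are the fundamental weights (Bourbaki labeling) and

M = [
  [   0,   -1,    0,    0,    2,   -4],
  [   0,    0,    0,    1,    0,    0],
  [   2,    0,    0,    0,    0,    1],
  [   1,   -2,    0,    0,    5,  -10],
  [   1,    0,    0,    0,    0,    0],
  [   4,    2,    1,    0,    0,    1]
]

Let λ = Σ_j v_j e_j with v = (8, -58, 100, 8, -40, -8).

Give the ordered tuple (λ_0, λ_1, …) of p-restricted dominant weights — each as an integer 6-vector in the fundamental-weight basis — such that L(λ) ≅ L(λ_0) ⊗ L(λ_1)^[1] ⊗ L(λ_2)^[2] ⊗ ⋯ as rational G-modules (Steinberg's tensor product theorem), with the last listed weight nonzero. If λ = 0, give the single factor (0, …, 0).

((10, 8, 8, 4, 8, 8),)

Converting to the ω-basis (c_i = row i of M dotted with v = (8, -58, 100, 8, -40, -8)):
  c_1 = (0)·(8) + (-1)·(-58) + (0)·(100) + (0)·(8) + (2)·(-40) + (-4)·(-8) = 10
  c_2 = (0)·(8) + (0)·(-58) + (0)·(100) + (1)·(8) + (0)·(-40) + (0)·(-8) = 8
  c_3 = (2)·(8) + (0)·(-58) + (0)·(100) + (0)·(8) + (0)·(-40) + (1)·(-8) = 8
  c_4 = (1)·(8) + (-2)·(-58) + (0)·(100) + (0)·(8) + (5)·(-40) + (-10)·(-8) = 4
  c_5 = (1)·(8) + (0)·(-58) + (0)·(100) + (0)·(8) + (0)·(-40) + (0)·(-8) = 8
  c_6 = (4)·(8) + (2)·(-58) + (1)·(100) + (0)·(8) + (0)·(-40) + (1)·(-8) = 8
Writing each c_i in base p = 11:
  c_1 = 10 = 10·11^0
  c_2 = 8 = 8·11^0
  c_3 = 8 = 8·11^0
  c_4 = 4 = 4·11^0
  c_5 = 8 = 8·11^0
  c_6 = 8 = 8·11^0
Factor λ_0 = (10, 8, 8, 4, 8, 8)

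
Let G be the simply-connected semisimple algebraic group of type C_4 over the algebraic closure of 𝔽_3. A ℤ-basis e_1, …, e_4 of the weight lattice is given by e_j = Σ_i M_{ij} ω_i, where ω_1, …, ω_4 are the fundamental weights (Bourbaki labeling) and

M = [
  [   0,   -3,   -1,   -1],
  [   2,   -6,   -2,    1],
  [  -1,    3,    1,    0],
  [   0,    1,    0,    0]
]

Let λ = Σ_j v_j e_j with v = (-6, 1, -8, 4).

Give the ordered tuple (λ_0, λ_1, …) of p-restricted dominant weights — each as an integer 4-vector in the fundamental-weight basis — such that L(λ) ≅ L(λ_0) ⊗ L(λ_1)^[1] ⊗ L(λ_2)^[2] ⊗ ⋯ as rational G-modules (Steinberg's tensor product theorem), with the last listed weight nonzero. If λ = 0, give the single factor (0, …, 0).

Converting to the ω-basis (c_i = row i of M dotted with v = (-6, 1, -8, 4)):
  c_1 = (0)·(-6) + (-3)·(1) + (-1)·(-8) + (-1)·(4) = 1
  c_2 = (2)·(-6) + (-6)·(1) + (-2)·(-8) + 1·4 = 2
  c_3 = (-1)·(-6) + 3·1 + (1)·(-8) + 0·4 = 1
  c_4 = (0)·(-6) + 1·1 + (0)·(-8) + 0·4 = 1
Expand coordinatewise in base 3:
  c_1 = 1 = 1·3^0
  c_2 = 2 = 2·3^0
  c_3 = 1 = 1·3^0
  c_4 = 1 = 1·3^0
Factor λ_0 = (1, 2, 1, 1)

((1, 2, 1, 1),)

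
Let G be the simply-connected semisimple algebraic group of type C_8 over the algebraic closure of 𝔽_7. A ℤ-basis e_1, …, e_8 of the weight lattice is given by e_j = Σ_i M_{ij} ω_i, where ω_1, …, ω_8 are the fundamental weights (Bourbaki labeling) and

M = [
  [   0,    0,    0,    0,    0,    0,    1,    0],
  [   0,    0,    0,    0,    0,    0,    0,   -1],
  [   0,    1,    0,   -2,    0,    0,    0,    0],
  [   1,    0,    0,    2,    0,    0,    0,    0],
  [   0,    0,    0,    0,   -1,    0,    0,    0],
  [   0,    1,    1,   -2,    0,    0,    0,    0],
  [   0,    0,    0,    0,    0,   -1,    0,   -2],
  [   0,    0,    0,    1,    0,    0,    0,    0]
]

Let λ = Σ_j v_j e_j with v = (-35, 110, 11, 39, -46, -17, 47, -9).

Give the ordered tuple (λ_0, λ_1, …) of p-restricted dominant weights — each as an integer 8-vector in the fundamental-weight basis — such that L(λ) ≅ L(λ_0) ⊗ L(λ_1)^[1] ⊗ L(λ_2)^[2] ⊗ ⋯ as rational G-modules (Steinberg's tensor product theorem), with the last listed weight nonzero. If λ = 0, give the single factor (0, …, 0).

((5, 2, 4, 1, 4, 1, 0, 4), (6, 1, 4, 6, 6, 6, 5, 5))

Converting to the ω-basis (c_i = row i of M dotted with v = (-35, 110, 11, 39, -46, -17, 47, -9)):
  c_1 = (0)·(-35) + 0·110 + 0·11 + 0·39 + (0)·(-46) + (0)·(-17) + 1·47 + (0)·(-9) = 47
  c_2 = (0)·(-35) + 0·110 + 0·11 + 0·39 + (0)·(-46) + (0)·(-17) + 0·47 + (-1)·(-9) = 9
  c_3 = (0)·(-35) + 1·110 + 0·11 + (-2)·(39) + (0)·(-46) + (0)·(-17) + 0·47 + (0)·(-9) = 32
  c_4 = (1)·(-35) + 0·110 + 0·11 + 2·39 + (0)·(-46) + (0)·(-17) + 0·47 + (0)·(-9) = 43
  c_5 = (0)·(-35) + 0·110 + 0·11 + 0·39 + (-1)·(-46) + (0)·(-17) + 0·47 + (0)·(-9) = 46
  c_6 = (0)·(-35) + 1·110 + 1·11 + (-2)·(39) + (0)·(-46) + (0)·(-17) + 0·47 + (0)·(-9) = 43
  c_7 = (0)·(-35) + 0·110 + 0·11 + 0·39 + (0)·(-46) + (-1)·(-17) + 0·47 + (-2)·(-9) = 35
  c_8 = (0)·(-35) + 0·110 + 0·11 + 1·39 + (0)·(-46) + (0)·(-17) + 0·47 + (0)·(-9) = 39
Writing each c_i in base p = 7:
  c_1 = 47 = 5·7^0 + 6·7^1
  c_2 = 9 = 2·7^0 + 1·7^1
  c_3 = 32 = 4·7^0 + 4·7^1
  c_4 = 43 = 1·7^0 + 6·7^1
  c_5 = 46 = 4·7^0 + 6·7^1
  c_6 = 43 = 1·7^0 + 6·7^1
  c_7 = 35 = 0·7^0 + 5·7^1
  c_8 = 39 = 4·7^0 + 5·7^1
Factor λ_0 = (5, 2, 4, 1, 4, 1, 0, 4)
Factor λ_1 = (6, 1, 4, 6, 6, 6, 5, 5)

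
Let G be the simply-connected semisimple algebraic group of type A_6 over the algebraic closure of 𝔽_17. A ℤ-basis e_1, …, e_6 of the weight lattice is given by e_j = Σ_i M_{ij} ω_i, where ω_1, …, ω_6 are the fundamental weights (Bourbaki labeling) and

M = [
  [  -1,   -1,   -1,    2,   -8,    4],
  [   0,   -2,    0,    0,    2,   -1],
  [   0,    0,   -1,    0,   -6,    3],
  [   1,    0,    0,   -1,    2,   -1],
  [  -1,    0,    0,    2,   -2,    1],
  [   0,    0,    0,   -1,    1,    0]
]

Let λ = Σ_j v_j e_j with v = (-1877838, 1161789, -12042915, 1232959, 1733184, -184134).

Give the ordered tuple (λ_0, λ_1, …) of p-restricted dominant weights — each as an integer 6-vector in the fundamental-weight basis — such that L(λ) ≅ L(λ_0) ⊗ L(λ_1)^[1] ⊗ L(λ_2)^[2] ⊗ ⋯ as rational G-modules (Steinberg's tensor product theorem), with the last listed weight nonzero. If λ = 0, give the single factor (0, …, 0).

Compute c_i = Σ_j M_{ij} v_j with v = (-1877838, 1161789, -12042915, 1232959, 1733184, -184134):
  c_1 = -1*-1877838 + -1*1161789 + -1*-12042915 + 2*1232959 + -8*1733184 + 4*-184134 = 622874
  c_2 = 0*-1877838 + -2*1161789 + 0*-12042915 + 0*1232959 + 2*1733184 + -1*-184134 = 1326924
  c_3 = 0*-1877838 + 0*1161789 + -1*-12042915 + 0*1232959 + -6*1733184 + 3*-184134 = 1091409
  c_4 = 1*-1877838 + 0*1161789 + 0*-12042915 + -1*1232959 + 2*1733184 + -1*-184134 = 539705
  c_5 = -1*-1877838 + 0*1161789 + 0*-12042915 + 2*1232959 + -2*1733184 + 1*-184134 = 693254
  c_6 = 0*-1877838 + 0*1161789 + 0*-12042915 + -1*1232959 + 1*1733184 + 0*-184134 = 500225
Writing each c_i in base p = 17:
  c_1 = 622874 = 11·17^0 + 4·17^1 + 13·17^2 + 7·17^3 + 7·17^4
  c_2 = 1326924 = 6·17^0 + 7·17^1 + 1·17^2 + 15·17^3 + 15·17^4
  c_3 = 1091409 = 9·17^0 + 8·17^1 + 2·17^2 + 1·17^3 + 13·17^4
  c_4 = 539705 = 6·17^0 + 8·17^1 + 14·17^2 + 7·17^3 + 6·17^4
  c_5 = 693254 = 11·17^0 + 13·17^1 + 1·17^2 + 5·17^3 + 8·17^4
  c_6 = 500225 = 0·17^0 + 15·17^1 + 13·17^2 + 16·17^3 + 5·17^4
λ_0 = (11, 6, 9, 6, 11, 0)
λ_1 = (4, 7, 8, 8, 13, 15)
λ_2 = (13, 1, 2, 14, 1, 13)
λ_3 = (7, 15, 1, 7, 5, 16)
λ_4 = (7, 15, 13, 6, 8, 5)

((11, 6, 9, 6, 11, 0), (4, 7, 8, 8, 13, 15), (13, 1, 2, 14, 1, 13), (7, 15, 1, 7, 5, 16), (7, 15, 13, 6, 8, 5))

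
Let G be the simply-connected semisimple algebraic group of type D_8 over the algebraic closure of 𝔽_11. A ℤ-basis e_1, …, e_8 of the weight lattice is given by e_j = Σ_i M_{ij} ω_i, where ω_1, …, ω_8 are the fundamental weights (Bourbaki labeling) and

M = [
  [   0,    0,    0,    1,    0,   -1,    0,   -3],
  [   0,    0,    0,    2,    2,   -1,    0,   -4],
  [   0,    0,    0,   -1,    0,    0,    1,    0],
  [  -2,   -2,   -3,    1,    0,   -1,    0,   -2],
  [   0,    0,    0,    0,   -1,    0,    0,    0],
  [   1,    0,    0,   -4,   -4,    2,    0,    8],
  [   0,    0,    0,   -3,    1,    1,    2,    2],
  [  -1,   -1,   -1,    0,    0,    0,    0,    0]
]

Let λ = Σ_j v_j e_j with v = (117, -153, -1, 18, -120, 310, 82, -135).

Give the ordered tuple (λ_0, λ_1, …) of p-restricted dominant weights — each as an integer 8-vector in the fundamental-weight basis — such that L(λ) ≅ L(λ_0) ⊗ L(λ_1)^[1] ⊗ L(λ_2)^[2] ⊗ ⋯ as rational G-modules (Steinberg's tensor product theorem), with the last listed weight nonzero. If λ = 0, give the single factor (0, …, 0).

((3, 4, 9, 9, 10, 10, 8, 4), (10, 2, 5, 4, 10, 5, 2, 3))

Converting to the ω-basis (c_i = row i of M dotted with v = (117, -153, -1, 18, -120, 310, 82, -135)):
  c_1 = 0*117 + 0*-153 + 0*-1 + 1*18 + 0*-120 + -1*310 + 0*82 + -3*-135 = 113
  c_2 = 0*117 + 0*-153 + 0*-1 + 2*18 + 2*-120 + -1*310 + 0*82 + -4*-135 = 26
  c_3 = 0*117 + 0*-153 + 0*-1 + -1*18 + 0*-120 + 0*310 + 1*82 + 0*-135 = 64
  c_4 = -2*117 + -2*-153 + -3*-1 + 1*18 + 0*-120 + -1*310 + 0*82 + -2*-135 = 53
  c_5 = 0*117 + 0*-153 + 0*-1 + 0*18 + -1*-120 + 0*310 + 0*82 + 0*-135 = 120
  c_6 = 1*117 + 0*-153 + 0*-1 + -4*18 + -4*-120 + 2*310 + 0*82 + 8*-135 = 65
  c_7 = 0*117 + 0*-153 + 0*-1 + -3*18 + 1*-120 + 1*310 + 2*82 + 2*-135 = 30
  c_8 = -1*117 + -1*-153 + -1*-1 + 0*18 + 0*-120 + 0*310 + 0*82 + 0*-135 = 37
p = 11; digits c_i = Σ_j d_{ij}·11^j, 0 ≤ d_{ij} < 11:
  c_1 = 113 = 3·11^0 + 10·11^1
  c_2 = 26 = 4·11^0 + 2·11^1
  c_3 = 64 = 9·11^0 + 5·11^1
  c_4 = 53 = 9·11^0 + 4·11^1
  c_5 = 120 = 10·11^0 + 10·11^1
  c_6 = 65 = 10·11^0 + 5·11^1
  c_7 = 30 = 8·11^0 + 2·11^1
  c_8 = 37 = 4·11^0 + 3·11^1
Factor λ_0 = (3, 4, 9, 9, 10, 10, 8, 4)
Factor λ_1 = (10, 2, 5, 4, 10, 5, 2, 3)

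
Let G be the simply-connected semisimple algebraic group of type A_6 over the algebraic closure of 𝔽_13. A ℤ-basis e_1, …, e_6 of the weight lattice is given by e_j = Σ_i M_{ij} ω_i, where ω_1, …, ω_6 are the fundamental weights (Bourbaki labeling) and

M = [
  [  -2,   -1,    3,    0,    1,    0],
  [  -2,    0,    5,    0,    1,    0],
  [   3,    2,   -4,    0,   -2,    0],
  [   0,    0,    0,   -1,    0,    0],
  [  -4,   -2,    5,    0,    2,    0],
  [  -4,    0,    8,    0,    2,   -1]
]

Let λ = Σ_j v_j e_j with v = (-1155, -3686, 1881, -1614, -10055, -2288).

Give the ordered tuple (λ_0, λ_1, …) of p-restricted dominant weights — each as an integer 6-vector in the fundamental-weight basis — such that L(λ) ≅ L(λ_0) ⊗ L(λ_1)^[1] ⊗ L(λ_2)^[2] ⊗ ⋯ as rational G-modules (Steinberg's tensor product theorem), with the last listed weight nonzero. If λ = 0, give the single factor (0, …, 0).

((11, 9, 7, 2, 0, 0), (4, 10, 4, 7, 8, 12), (9, 9, 10, 9, 7, 10))

In the fundamental-weight basis, λ has coordinates c = M·v (v = (-1155, -3686, 1881, -1614, -10055, -2288)):
  c_1 = (-2)·(-1155) + (-1)·(-3686) + (3)·(1881) + (0)·(-1614) + (1)·(-10055) + (0)·(-2288) = 1584
  c_2 = (-2)·(-1155) + (0)·(-3686) + (5)·(1881) + (0)·(-1614) + (1)·(-10055) + (0)·(-2288) = 1660
  c_3 = (3)·(-1155) + (2)·(-3686) + (-4)·(1881) + (0)·(-1614) + (-2)·(-10055) + (0)·(-2288) = 1749
  c_4 = (0)·(-1155) + (0)·(-3686) + (0)·(1881) + (-1)·(-1614) + (0)·(-10055) + (0)·(-2288) = 1614
  c_5 = (-4)·(-1155) + (-2)·(-3686) + (5)·(1881) + (0)·(-1614) + (2)·(-10055) + (0)·(-2288) = 1287
  c_6 = (-4)·(-1155) + (0)·(-3686) + (8)·(1881) + (0)·(-1614) + (2)·(-10055) + (-1)·(-2288) = 1846
Expand coordinatewise in base 13:
  c_1 = 1584 = 11·13^0 + 4·13^1 + 9·13^2
  c_2 = 1660 = 9·13^0 + 10·13^1 + 9·13^2
  c_3 = 1749 = 7·13^0 + 4·13^1 + 10·13^2
  c_4 = 1614 = 2·13^0 + 7·13^1 + 9·13^2
  c_5 = 1287 = 0·13^0 + 8·13^1 + 7·13^2
  c_6 = 1846 = 0·13^0 + 12·13^1 + 10·13^2
p-restricted factor λ_0 = (11, 9, 7, 2, 0, 0)
p-restricted factor λ_1 = (4, 10, 4, 7, 8, 12)
p-restricted factor λ_2 = (9, 9, 10, 9, 7, 10)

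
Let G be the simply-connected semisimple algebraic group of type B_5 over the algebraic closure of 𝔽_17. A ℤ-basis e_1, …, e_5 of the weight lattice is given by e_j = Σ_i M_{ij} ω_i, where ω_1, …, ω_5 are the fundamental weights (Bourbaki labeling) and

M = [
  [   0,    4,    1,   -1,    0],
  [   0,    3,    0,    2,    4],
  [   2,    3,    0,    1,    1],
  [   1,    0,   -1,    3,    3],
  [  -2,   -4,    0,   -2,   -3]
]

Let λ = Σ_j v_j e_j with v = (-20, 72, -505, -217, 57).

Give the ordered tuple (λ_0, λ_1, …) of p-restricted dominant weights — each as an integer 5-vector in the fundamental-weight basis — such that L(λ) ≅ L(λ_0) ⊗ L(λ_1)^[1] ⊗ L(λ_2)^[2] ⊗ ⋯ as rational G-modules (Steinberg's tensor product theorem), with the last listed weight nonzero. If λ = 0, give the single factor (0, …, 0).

((0, 10, 16, 5, 15),)

Compute c_i = Σ_j M_{ij} v_j with v = (-20, 72, -505, -217, 57):
  c_1 = 0*-20 + 4*72 + 1*-505 + -1*-217 + 0*57 = 0
  c_2 = 0*-20 + 3*72 + 0*-505 + 2*-217 + 4*57 = 10
  c_3 = 2*-20 + 3*72 + 0*-505 + 1*-217 + 1*57 = 16
  c_4 = 1*-20 + 0*72 + -1*-505 + 3*-217 + 3*57 = 5
  c_5 = -2*-20 + -4*72 + 0*-505 + -2*-217 + -3*57 = 15
Base-17 expansion of each c_i:
  c_1 = 0
  c_2 = 10 = 10·17^0
  c_3 = 16 = 16·17^0
  c_4 = 5 = 5·17^0
  c_5 = 15 = 15·17^0
p-restricted factor λ_0 = (0, 10, 16, 5, 15)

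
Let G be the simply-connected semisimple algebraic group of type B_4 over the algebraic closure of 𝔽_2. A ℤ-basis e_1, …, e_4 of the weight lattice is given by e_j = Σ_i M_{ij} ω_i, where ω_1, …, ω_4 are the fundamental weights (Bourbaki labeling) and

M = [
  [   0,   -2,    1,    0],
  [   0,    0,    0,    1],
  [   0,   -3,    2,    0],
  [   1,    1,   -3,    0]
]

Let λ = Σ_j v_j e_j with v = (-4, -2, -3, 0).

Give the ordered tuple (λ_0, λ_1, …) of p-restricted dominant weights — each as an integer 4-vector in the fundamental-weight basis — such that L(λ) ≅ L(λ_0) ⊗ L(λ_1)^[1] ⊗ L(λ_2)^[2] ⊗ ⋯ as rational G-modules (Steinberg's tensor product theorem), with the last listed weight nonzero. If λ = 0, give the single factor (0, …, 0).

((1, 0, 0, 1), (0, 0, 0, 1))

Compute c_i = Σ_j M_{ij} v_j with v = (-4, -2, -3, 0):
  c_1 = 0*-4 + -2*-2 + 1*-3 + 0*0 = 1
  c_2 = 0*-4 + 0*-2 + 0*-3 + 1*0 = 0
  c_3 = 0*-4 + -3*-2 + 2*-3 + 0*0 = 0
  c_4 = 1*-4 + 1*-2 + -3*-3 + 0*0 = 3
Writing each c_i in base p = 2:
  c_1 = 1 = 1·2^0
  c_2 = 0
  c_3 = 0
  c_4 = 3 = 1·2^0 + 1·2^1
p-restricted factor λ_0 = (1, 0, 0, 1)
p-restricted factor λ_1 = (0, 0, 0, 1)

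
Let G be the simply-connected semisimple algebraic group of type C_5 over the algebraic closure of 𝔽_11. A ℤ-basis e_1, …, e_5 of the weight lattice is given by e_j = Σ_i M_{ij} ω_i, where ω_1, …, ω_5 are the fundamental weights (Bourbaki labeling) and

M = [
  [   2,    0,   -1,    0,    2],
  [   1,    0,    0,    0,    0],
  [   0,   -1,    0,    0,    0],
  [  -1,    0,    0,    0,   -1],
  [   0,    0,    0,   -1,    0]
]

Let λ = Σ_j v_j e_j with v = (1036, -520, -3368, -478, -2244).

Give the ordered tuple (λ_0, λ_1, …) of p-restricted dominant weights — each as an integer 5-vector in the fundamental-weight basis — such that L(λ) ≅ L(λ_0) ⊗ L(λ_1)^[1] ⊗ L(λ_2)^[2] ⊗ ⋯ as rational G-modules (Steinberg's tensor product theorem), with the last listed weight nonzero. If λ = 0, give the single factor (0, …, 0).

ω-coordinates c = M·v, v = (1036, -520, -3368, -478, -2244):
  c_1 = 2·1036 + (0)·(-520) + (-1)·(-3368) + (0)·(-478) + (2)·(-2244) = 952
  c_2 = 1·1036 + (0)·(-520) + (0)·(-3368) + (0)·(-478) + (0)·(-2244) = 1036
  c_3 = 0·1036 + (-1)·(-520) + (0)·(-3368) + (0)·(-478) + (0)·(-2244) = 520
  c_4 = (-1)·(1036) + (0)·(-520) + (0)·(-3368) + (0)·(-478) + (-1)·(-2244) = 1208
  c_5 = 0·1036 + (0)·(-520) + (0)·(-3368) + (-1)·(-478) + (0)·(-2244) = 478
Base-11 expansion of each c_i:
  c_1 = 952 = 6·11^0 + 9·11^1 + 7·11^2
  c_2 = 1036 = 2·11^0 + 6·11^1 + 8·11^2
  c_3 = 520 = 3·11^0 + 3·11^1 + 4·11^2
  c_4 = 1208 = 9·11^0 + 10·11^1 + 9·11^2
  c_5 = 478 = 5·11^0 + 10·11^1 + 3·11^2
Factor λ_0 = (6, 2, 3, 9, 5)
Factor λ_1 = (9, 6, 3, 10, 10)
Factor λ_2 = (7, 8, 4, 9, 3)

((6, 2, 3, 9, 5), (9, 6, 3, 10, 10), (7, 8, 4, 9, 3))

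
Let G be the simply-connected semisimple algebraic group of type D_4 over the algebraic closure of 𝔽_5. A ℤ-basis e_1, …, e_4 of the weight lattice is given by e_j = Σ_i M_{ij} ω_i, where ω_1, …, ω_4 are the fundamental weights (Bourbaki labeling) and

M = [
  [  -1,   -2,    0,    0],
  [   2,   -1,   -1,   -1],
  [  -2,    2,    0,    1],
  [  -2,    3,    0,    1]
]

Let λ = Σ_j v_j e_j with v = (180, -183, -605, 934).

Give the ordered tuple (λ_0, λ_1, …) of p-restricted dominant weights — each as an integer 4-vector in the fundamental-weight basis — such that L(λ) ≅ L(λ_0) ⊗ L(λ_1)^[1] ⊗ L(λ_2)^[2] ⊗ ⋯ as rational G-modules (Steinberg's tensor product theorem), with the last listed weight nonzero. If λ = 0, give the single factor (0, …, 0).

Change of basis e → ω: c = M·v where v = (180, -183, -605, 934):
  c_1 = (-1)·(180) + (-2)·(-183) + (0)·(-605) + (0)·(934) = 186
  c_2 = (2)·(180) + (-1)·(-183) + (-1)·(-605) + (-1)·(934) = 214
  c_3 = (-2)·(180) + (2)·(-183) + (0)·(-605) + (1)·(934) = 208
  c_4 = (-2)·(180) + (3)·(-183) + (0)·(-605) + (1)·(934) = 25
Base-5 expansion of each c_i:
  c_1 = 186 = 1·5^0 + 2·5^1 + 2·5^2 + 1·5^3
  c_2 = 214 = 4·5^0 + 2·5^1 + 3·5^2 + 1·5^3
  c_3 = 208 = 3·5^0 + 1·5^1 + 3·5^2 + 1·5^3
  c_4 = 25 = 0·5^0 + 0·5^1 + 1·5^2
p-restricted factor λ_0 = (1, 4, 3, 0)
p-restricted factor λ_1 = (2, 2, 1, 0)
p-restricted factor λ_2 = (2, 3, 3, 1)
p-restricted factor λ_3 = (1, 1, 1, 0)

((1, 4, 3, 0), (2, 2, 1, 0), (2, 3, 3, 1), (1, 1, 1, 0))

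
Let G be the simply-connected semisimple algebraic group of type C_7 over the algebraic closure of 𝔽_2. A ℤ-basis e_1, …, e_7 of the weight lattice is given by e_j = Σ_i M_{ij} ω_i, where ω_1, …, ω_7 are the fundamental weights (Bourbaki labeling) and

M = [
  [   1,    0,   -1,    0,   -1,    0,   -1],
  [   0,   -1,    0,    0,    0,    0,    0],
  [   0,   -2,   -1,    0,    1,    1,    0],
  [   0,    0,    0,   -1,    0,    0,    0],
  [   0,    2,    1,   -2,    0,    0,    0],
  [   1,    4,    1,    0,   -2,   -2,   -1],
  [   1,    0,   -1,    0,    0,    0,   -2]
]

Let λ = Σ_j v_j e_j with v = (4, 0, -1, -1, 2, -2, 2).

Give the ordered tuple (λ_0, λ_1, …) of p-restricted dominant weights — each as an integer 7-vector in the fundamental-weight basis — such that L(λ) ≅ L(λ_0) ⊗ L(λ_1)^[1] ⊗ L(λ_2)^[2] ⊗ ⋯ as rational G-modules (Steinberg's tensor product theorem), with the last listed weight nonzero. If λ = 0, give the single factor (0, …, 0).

In the fundamental-weight basis, λ has coordinates c = M·v (v = (4, 0, -1, -1, 2, -2, 2)):
  c_1 = 1*4 + 0*0 + -1*-1 + 0*-1 + -1*2 + 0*-2 + -1*2 = 1
  c_2 = 0*4 + -1*0 + 0*-1 + 0*-1 + 0*2 + 0*-2 + 0*2 = 0
  c_3 = 0*4 + -2*0 + -1*-1 + 0*-1 + 1*2 + 1*-2 + 0*2 = 1
  c_4 = 0*4 + 0*0 + 0*-1 + -1*-1 + 0*2 + 0*-2 + 0*2 = 1
  c_5 = 0*4 + 2*0 + 1*-1 + -2*-1 + 0*2 + 0*-2 + 0*2 = 1
  c_6 = 1*4 + 4*0 + 1*-1 + 0*-1 + -2*2 + -2*-2 + -1*2 = 1
  c_7 = 1*4 + 0*0 + -1*-1 + 0*-1 + 0*2 + 0*-2 + -2*2 = 1
p = 2; digits c_i = Σ_j d_{ij}·2^j, 0 ≤ d_{ij} < 2:
  c_1 = 1 = 1·2^0
  c_2 = 0
  c_3 = 1 = 1·2^0
  c_4 = 1 = 1·2^0
  c_5 = 1 = 1·2^0
  c_6 = 1 = 1·2^0
  c_7 = 1 = 1·2^0
λ_0 = (1, 0, 1, 1, 1, 1, 1)

((1, 0, 1, 1, 1, 1, 1),)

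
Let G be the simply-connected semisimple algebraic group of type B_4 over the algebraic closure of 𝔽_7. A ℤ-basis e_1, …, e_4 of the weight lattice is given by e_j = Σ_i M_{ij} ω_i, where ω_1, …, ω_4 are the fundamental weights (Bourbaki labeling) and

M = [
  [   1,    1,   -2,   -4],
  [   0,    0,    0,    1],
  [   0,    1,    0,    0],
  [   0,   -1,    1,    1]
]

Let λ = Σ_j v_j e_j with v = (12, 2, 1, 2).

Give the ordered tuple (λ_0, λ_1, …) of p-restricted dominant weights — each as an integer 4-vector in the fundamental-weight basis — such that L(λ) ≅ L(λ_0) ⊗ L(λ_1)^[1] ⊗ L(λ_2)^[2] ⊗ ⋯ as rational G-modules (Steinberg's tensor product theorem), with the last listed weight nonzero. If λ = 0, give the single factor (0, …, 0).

Change of basis e → ω: c = M·v where v = (12, 2, 1, 2):
  c_1 = 1·12 + 1·2 + (-2)·(1) + (-4)·(2) = 4
  c_2 = 0·12 + 0·2 + 0·1 + 1·2 = 2
  c_3 = 0·12 + 1·2 + 0·1 + 0·2 = 2
  c_4 = 0·12 + (-1)·(2) + 1·1 + 1·2 = 1
Writing each c_i in base p = 7:
  c_1 = 4 = 4·7^0
  c_2 = 2 = 2·7^0
  c_3 = 2 = 2·7^0
  c_4 = 1 = 1·7^0
λ_0 = (4, 2, 2, 1)

((4, 2, 2, 1),)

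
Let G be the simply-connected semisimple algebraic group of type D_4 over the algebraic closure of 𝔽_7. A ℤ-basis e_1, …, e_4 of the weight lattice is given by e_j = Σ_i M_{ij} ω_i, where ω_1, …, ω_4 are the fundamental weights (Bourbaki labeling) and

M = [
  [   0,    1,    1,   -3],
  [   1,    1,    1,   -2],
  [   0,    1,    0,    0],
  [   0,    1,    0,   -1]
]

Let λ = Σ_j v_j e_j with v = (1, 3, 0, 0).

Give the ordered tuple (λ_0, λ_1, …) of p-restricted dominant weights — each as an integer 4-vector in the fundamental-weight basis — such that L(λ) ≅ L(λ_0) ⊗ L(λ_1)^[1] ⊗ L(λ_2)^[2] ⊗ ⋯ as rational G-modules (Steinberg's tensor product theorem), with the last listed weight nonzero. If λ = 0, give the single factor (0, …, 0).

((3, 4, 3, 3),)

Converting to the ω-basis (c_i = row i of M dotted with v = (1, 3, 0, 0)):
  c_1 = 0·1 + 1·3 + 1·0 + (-3)·(0) = 3
  c_2 = 1·1 + 1·3 + 1·0 + (-2)·(0) = 4
  c_3 = 0·1 + 1·3 + 0·0 + 0·0 = 3
  c_4 = 0·1 + 1·3 + 0·0 + (-1)·(0) = 3
Expand coordinatewise in base 7:
  c_1 = 3 = 3·7^0
  c_2 = 4 = 4·7^0
  c_3 = 3 = 3·7^0
  c_4 = 3 = 3·7^0
Factor λ_0 = (3, 4, 3, 3)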